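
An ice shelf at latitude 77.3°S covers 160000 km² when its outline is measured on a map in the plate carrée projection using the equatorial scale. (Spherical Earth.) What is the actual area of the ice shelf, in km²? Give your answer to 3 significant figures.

In the plate carrée (x = Rλ, y = Rφ), meridians are true-scale (h = 1) and parallels are stretched by k = sec φ.
Areal scale = h·k = 1 × sec φ; at 77.3°, h = 1.000, k = 4.549, so h·k = 4.549.
True area = apparent / (areal scale) = 160000 / 4.549 ≈ 35200 km².

35200 km²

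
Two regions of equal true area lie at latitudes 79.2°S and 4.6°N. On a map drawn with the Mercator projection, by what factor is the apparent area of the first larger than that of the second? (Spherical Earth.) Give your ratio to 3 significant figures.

On Mercator, area is exaggerated by sec²φ = 1/cos²φ.
At 79.2°: sec²(79.2°) = 1/0.1874² = 28.48.
At 4.6°: sec²(4.6°) = 1/0.9968² = 1.006.
Ratio = 28.48/1.006 = cos²(4.6°)/cos²(79.2°) ≈ 28.3.

28.3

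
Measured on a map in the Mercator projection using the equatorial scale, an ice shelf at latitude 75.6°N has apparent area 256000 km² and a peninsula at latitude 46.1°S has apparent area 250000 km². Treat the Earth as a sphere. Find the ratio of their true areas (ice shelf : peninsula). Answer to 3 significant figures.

On Mercator the areal scale is sec²φ, so true area = apparent × cos²φ.
True area of ice shelf: 256000 × cos²(75.6°) = 256000 × 0.06185 = 15830 km².
True area of peninsula: 250000 × cos²(46.1°) = 250000 × 0.4808 = 120200 km².
Ratio = 15830 / 120200 ≈ 0.132.

0.132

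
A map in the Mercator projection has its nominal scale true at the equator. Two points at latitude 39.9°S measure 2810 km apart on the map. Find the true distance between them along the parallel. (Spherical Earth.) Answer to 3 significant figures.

Mercator is conformal, so the point scale is isotropic: h = k = sec φ = 1/cos φ.
Along the parallel at 39.9°, map distances are exaggerated by k = sec 39.9° = 1.304.
True distance = 2810 / 1.304 = 2810 × cos 39.9° ≈ 2160 km.

2160 km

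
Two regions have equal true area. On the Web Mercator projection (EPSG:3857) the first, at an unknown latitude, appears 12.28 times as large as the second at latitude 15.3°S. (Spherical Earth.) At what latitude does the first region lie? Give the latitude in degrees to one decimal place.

74.0°

Mercator areal scale is sec²φ, so apparent-area ratio = sec²φ₁ / sec²φ₂ = cos²φ₂ / cos²φ₁.
cos²φ₂ / cos²φ₁ = 12.28  ⇒  cos φ₁ = cos 15.3° / √12.28 = 0.9646/3.504 = 0.2753.
φ₁ = arccos(0.2753) ≈ 74.0°.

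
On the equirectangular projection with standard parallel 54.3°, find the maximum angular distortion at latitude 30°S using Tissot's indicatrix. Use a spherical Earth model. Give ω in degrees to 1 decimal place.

The equidistant cylindrical projection with φ₀ = 54.3° has h = 1 (meridians true) and k = cos φ₀ / cos φ along parallels.
At 30°: h = 1.000, k = 0.6738; principal scales a = 1.000, b = 0.6738.
sin(ω/2) = (a − b)/(a + b) = 0.3262/1.674 = 0.1949, so ω = 2 arcsin(0.1949) ≈ 22.5°.

22.5°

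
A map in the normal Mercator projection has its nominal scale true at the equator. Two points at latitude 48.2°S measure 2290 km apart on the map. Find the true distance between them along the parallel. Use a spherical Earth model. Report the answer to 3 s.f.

1530 km

For Mercator, h = k = sec φ (a conformal cylindrical projection has a single point scale, 1/cos φ).
Along the parallel at 48.2°, map distances are exaggerated by k = sec 48.2° = 1.500.
True distance = 2290 / 1.500 = 2290 × cos 48.2° ≈ 1530 km.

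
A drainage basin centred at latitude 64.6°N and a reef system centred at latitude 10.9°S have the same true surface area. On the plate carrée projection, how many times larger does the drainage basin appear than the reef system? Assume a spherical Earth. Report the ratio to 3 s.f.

Plate carrée maps x = Rλ, y = Rφ. The meridian scale is h = 1 and the parallel scale is k = 1/cos φ = sec φ.
Areal scale at 64.6°: h·k = 1.000 × 2.331 = 2.331.
Areal scale at 10.9°: h·k = 1.000 × 1.018 = 1.018.
Ratio = 2.331/1.018 ≈ 2.29.

2.29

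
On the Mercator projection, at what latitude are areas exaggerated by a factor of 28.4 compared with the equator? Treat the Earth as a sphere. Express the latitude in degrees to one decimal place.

Mercator areal scale is sec²φ.
sec²φ = 28.4  ⇒  cos²φ = 0.03521  ⇒  cos φ = 0.1876.
φ = arccos(0.1876) ≈ 79.2°.

79.2°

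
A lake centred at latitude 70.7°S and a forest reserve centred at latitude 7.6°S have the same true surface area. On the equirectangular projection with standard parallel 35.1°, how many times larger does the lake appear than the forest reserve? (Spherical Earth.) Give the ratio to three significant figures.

The equidistant cylindrical projection with φ₀ = 35.1° has h = 1 (meridians true) and k = cos φ₀ / cos φ along parallels.
Areal scale at 70.7°: h·k = 1.000 × 2.475 = 2.475.
Areal scale at 7.6°: h·k = 1.000 × 0.8254 = 0.8254.
Ratio = 2.475/0.8254 ≈ 3.00.

3.00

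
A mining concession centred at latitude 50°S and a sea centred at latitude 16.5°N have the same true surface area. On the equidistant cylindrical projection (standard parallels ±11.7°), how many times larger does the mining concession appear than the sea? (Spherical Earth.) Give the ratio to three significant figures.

With standard parallel φ₀ = 11.7°, the equirectangular projection gives x = Rλ cos φ₀, y = Rφ, so h = 1 and k = cos 11.7° / cos φ.
Areal scale at 50°: h·k = 1.000 × 1.523 = 1.523.
Areal scale at 16.5°: h·k = 1.000 × 1.021 = 1.021.
Ratio = 1.523/1.021 ≈ 1.49.

1.49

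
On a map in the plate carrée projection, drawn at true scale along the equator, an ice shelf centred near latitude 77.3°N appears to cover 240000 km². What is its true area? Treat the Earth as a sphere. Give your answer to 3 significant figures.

52800 km²

In the plate carrée (x = Rλ, y = Rφ), meridians are true-scale (h = 1) and parallels are stretched by k = sec φ.
Areal scale = h·k = 1 × sec φ; at 77.3°, h = 1.000, k = 4.549, so h·k = 4.549.
True area = apparent / (areal scale) = 240000 / 4.549 ≈ 52800 km².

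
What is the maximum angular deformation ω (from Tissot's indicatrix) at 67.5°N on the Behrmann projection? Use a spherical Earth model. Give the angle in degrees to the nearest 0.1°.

Behrmann is a cylindrical equal-area projection with standard parallels at ±30°. Cylindrical equal-area (φ₀ = 30°): h = cos φ / cos 30° along meridians, k = cos 30° / cos φ along parallels; h·k = 1.
At 67.5°: h = 0.4419, k = 2.263; principal scales a = 2.263, b = 0.4419.
sin(ω/2) = (a − b)/(a + b) = 1.821/2.705 = 0.6733, so ω = 2 arcsin(0.6733) ≈ 84.6°.

84.6°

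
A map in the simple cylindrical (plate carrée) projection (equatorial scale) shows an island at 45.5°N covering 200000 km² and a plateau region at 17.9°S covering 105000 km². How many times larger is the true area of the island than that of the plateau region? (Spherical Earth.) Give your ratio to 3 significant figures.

On the plate carrée, areal scale = h·k = 1 × sec φ, so true area = apparent × cos φ.
True area of island: 200000 × cos(45.5°) = 200000 × 0.7009 = 140200 km².
True area of plateau region: 105000 × cos(17.9°) = 105000 × 0.9516 = 99920 km².
Ratio = 140200 / 99920 ≈ 1.40.

1.40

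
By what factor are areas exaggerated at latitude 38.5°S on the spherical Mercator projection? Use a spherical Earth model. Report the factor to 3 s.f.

Mercator is conformal, so the point scale is isotropic: h = k = sec φ = 1/cos φ.
Areal scale = k² = sec²φ = 1/cos²(38.5°) = 1/0.7826² = 1.633.

1.63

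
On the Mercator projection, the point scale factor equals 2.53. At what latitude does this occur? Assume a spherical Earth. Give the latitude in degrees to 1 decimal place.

Mercator scale is k = sec φ = 1/cos φ.
1/cos φ = 2.53  ⇒  cos φ = 0.3953  ⇒  φ = arccos(0.3953) ≈ 66.7°.

66.7°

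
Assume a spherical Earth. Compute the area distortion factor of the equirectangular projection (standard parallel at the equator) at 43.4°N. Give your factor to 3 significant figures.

1.38

Plate carrée maps x = Rλ, y = Rφ. The meridian scale is h = 1 and the parallel scale is k = 1/cos φ = sec φ.
Areal scale = h·k = 1 × sec φ; at 43.4°, h = 1.000, k = 1.376, so h·k = 1.376.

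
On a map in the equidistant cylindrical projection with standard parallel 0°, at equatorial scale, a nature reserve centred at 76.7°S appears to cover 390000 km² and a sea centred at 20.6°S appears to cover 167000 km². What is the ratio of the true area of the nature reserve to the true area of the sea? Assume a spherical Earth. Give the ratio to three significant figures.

On the plate carrée, areal scale = h·k = 1 × sec φ, so true area = apparent × cos φ.
True area of nature reserve: 390000 × cos(76.7°) = 390000 × 0.2300 = 89720 km².
True area of sea: 167000 × cos(20.6°) = 167000 × 0.9361 = 156300 km².
Ratio = 89720 / 156300 ≈ 0.574.

0.574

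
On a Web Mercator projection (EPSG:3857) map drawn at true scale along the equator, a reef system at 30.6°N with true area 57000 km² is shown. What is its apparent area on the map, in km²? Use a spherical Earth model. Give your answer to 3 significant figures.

Mercator is conformal, so the point scale is isotropic: h = k = sec φ = 1/cos φ.
Areal scale = k² = sec²φ = 1/cos²(30.6°) = 1/0.8607² = 1.350.
Apparent area = 57000 × 1.350 ≈ 76900 km².

76900 km²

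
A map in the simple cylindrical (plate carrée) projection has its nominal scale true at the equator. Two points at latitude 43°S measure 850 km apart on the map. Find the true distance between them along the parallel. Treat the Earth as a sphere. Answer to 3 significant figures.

622 km

In the plate carrée (x = Rλ, y = Rφ), meridians are true-scale (h = 1) and parallels are stretched by k = sec φ.
Along the parallel at 43°, map distances are exaggerated by k = sec 43° = 1.367.
True distance = 850 / 1.367 = 850 × cos 43° ≈ 622 km.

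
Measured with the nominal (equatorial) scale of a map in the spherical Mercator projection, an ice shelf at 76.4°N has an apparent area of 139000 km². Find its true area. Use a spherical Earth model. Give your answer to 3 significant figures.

7690 km²

The Mercator projection is conformal; its linear scale factor is the same in every direction and equals sec φ = 1/cos φ.
Areal scale = k² = sec²φ = 1/cos²(76.4°) = 1/0.2351² = 18.09.
True area = apparent / (areal scale) = 139000 / 18.09 ≈ 7690 km².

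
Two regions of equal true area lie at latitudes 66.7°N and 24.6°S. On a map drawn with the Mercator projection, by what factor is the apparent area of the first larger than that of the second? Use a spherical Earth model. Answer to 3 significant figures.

On Mercator, area is exaggerated by sec²φ = 1/cos²φ.
At 66.7°: sec²(66.7°) = 1/0.3955² = 6.392.
At 24.6°: sec²(24.6°) = 1/0.9092² = 1.210.
Ratio = 6.392/1.210 = cos²(24.6°)/cos²(66.7°) ≈ 5.28.

5.28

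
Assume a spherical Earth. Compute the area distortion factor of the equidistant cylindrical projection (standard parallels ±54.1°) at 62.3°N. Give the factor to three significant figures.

In the equirectangular projection with standard parallel φ₀ = 54.1° (x = Rλ cos φ₀, y = Rφ), meridians are true-scale (h = 1) and the parallel scale is k = cos φ₀ / cos φ.
Areal scale = h·k = 1 × cos φ₀ / cos φ; at 62.3°, h = 1.000, k = 1.261, so h·k = 1.261.

1.26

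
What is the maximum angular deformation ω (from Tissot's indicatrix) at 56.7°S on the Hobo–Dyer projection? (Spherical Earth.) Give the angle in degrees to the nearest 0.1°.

The Hobo–Dyer projection is cylindrical equal-area with φ₀ = 37.5°. For cylindrical equal-area with standard parallel φ₀, h = cos φ / cos φ₀ and k = cos φ₀ / cos φ, so h·k = 1.
At 56.7°: h = 0.6920, k = 1.445; principal scales a = 1.445, b = 0.6920.
sin(ω/2) = (a − b)/(a + b) = 0.7530/2.137 = 0.3524, so ω = 2 arcsin(0.3524) ≈ 41.3°.

41.3°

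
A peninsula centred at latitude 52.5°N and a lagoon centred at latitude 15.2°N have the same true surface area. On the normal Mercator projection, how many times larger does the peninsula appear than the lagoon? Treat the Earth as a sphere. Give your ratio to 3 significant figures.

On Mercator, area is exaggerated by sec²φ = 1/cos²φ.
At 52.5°: sec²(52.5°) = 1/0.6088² = 2.698.
At 15.2°: sec²(15.2°) = 1/0.9650² = 1.074.
Ratio = 2.698/1.074 = cos²(15.2°)/cos²(52.5°) ≈ 2.51.

2.51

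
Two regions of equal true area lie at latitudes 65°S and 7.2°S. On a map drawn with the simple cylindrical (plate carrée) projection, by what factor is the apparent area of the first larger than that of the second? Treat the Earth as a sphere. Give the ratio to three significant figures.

2.35

Plate carrée maps x = Rλ, y = Rφ. The meridian scale is h = 1 and the parallel scale is k = 1/cos φ = sec φ.
Areal scale at 65°: h·k = 1.000 × 2.366 = 2.366.
Areal scale at 7.2°: h·k = 1.000 × 1.008 = 1.008.
Ratio = 2.366/1.008 ≈ 2.35.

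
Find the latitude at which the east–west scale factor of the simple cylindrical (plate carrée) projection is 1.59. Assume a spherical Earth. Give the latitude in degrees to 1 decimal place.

Plate carrée: h = 1, k = sec φ along parallels.
sec φ = 1.59  ⇒  cos φ = 0.6289  ⇒  φ ≈ 51.0°.

51.0°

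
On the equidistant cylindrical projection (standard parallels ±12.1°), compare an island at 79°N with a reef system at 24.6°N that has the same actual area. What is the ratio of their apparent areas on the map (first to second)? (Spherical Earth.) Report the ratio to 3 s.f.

4.77

The equidistant cylindrical projection with φ₀ = 12.1° has h = 1 (meridians true) and k = cos φ₀ / cos φ along parallels.
Areal scale at 79°: h·k = 1.000 × 5.124 = 5.124.
Areal scale at 24.6°: h·k = 1.000 × 1.075 = 1.075.
Ratio = 5.124/1.075 ≈ 4.77.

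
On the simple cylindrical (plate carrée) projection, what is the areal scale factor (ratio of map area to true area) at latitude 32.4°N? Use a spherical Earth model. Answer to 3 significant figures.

In the plate carrée (x = Rλ, y = Rφ), meridians are true-scale (h = 1) and parallels are stretched by k = sec φ.
Areal scale = h·k = 1 × sec φ; at 32.4°, h = 1.000, k = 1.184, so h·k = 1.184.

1.18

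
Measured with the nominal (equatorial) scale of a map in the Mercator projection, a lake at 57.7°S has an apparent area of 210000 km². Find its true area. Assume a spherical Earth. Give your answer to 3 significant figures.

60000 km²

For Mercator, h = k = sec φ (a conformal cylindrical projection has a single point scale, 1/cos φ).
Areal scale = k² = sec²φ = 1/cos²(57.7°) = 1/0.5344² = 3.502.
True area = apparent / (areal scale) = 210000 / 3.502 ≈ 60000 km².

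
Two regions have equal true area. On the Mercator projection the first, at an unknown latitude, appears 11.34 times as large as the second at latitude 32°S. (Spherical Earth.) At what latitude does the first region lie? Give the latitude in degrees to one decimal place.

Mercator areal scale is sec²φ, so apparent-area ratio = sec²φ₁ / sec²φ₂ = cos²φ₂ / cos²φ₁.
cos²φ₂ / cos²φ₁ = 11.34  ⇒  cos φ₁ = cos 32° / √11.34 = 0.8480/3.367 = 0.2518.
φ₁ = arccos(0.2518) ≈ 75.4°.

75.4°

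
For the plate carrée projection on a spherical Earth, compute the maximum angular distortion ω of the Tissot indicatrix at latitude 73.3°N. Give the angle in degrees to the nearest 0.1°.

67.2°

Plate carrée maps x = Rλ, y = Rφ. The meridian scale is h = 1 and the parallel scale is k = 1/cos φ = sec φ.
At 73.3°: h = 1.000, k = 3.480; principal scales a = 3.480, b = 1.000.
sin(ω/2) = (a − b)/(a + b) = 2.480/4.480 = 0.5536, so ω = 2 arcsin(0.5536) ≈ 67.2°.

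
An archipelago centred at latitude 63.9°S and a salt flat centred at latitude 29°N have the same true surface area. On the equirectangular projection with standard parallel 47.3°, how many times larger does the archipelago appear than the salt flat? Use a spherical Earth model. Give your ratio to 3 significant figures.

1.99

The equidistant cylindrical projection with φ₀ = 47.3° has h = 1 (meridians true) and k = cos φ₀ / cos φ along parallels.
Areal scale at 63.9°: h·k = 1.000 × 1.541 = 1.541.
Areal scale at 29°: h·k = 1.000 × 0.7754 = 0.7754.
Ratio = 1.541/0.7754 ≈ 1.99.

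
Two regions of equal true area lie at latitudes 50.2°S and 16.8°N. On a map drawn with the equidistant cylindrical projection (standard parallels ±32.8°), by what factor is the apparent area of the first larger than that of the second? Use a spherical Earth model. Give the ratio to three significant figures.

In the equirectangular projection with standard parallel φ₀ = 32.8° (x = Rλ cos φ₀, y = Rφ), meridians are true-scale (h = 1) and the parallel scale is k = cos φ₀ / cos φ.
Areal scale at 50.2°: h·k = 1.000 × 1.313 = 1.313.
Areal scale at 16.8°: h·k = 1.000 × 0.8780 = 0.8780.
Ratio = 1.313/0.8780 ≈ 1.50.

1.50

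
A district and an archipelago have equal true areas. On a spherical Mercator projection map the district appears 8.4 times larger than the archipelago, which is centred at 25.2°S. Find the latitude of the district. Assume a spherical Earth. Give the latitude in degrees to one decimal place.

71.8°

For equal true areas on Mercator, apparent areas scale as sec²φ, so the ratio is cos²φ₂ / cos²φ₁.
cos²φ₂ / cos²φ₁ = 8.4  ⇒  cos φ₁ = cos 25.2° / √8.4 = 0.9048/2.898 = 0.3122.
φ₁ = arccos(0.3122) ≈ 71.8°.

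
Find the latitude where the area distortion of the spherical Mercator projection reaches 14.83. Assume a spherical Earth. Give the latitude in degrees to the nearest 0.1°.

Mercator areal scale is sec²φ.
sec²φ = 14.83  ⇒  cos²φ = 0.06743  ⇒  cos φ = 0.2597.
φ = arccos(0.2597) ≈ 74.9°.

74.9°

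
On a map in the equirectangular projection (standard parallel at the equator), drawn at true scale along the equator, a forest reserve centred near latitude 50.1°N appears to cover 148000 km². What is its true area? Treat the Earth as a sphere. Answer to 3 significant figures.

94900 km²

Plate carrée maps x = Rλ, y = Rφ. The meridian scale is h = 1 and the parallel scale is k = 1/cos φ = sec φ.
Areal scale = h·k = 1 × sec φ; at 50.1°, h = 1.000, k = 1.559, so h·k = 1.559.
True area = apparent / (areal scale) = 148000 / 1.559 ≈ 94900 km².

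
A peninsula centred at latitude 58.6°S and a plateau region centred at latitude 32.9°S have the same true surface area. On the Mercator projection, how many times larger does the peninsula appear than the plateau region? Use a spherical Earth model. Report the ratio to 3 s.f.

2.60

Mercator areal scale is sec²φ.
At 58.6°: sec²(58.6°) = 1/0.5210² = 3.684.
At 32.9°: sec²(32.9°) = 1/0.8396² = 1.419.
Ratio = 3.684/1.419 = cos²(32.9°)/cos²(58.6°) ≈ 2.60.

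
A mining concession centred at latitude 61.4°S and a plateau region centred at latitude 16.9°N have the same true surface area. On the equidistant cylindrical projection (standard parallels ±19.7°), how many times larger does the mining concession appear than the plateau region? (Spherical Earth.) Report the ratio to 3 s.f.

2.00

With standard parallel φ₀ = 19.7°, the equirectangular projection gives x = Rλ cos φ₀, y = Rφ, so h = 1 and k = cos 19.7° / cos φ.
Areal scale at 61.4°: h·k = 1.000 × 1.967 = 1.967.
Areal scale at 16.9°: h·k = 1.000 × 0.9840 = 0.9840.
Ratio = 1.967/0.9840 ≈ 2.00.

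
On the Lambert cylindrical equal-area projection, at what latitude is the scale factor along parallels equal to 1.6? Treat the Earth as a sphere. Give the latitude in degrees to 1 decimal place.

The Lambert cylindrical equal-area projection is the cylindrical equal-area projection with its standard parallel at the equator (φ₀ = 0). A cylindrical equal-area projection with standard parallel φ₀ has meridian scale h = cos φ / cos φ₀ and parallel scale k = cos φ₀ / cos φ (so areas are preserved, h·k = 1).
k = cos φ₀ / cos φ = 1.6  ⇒  cos φ = cos 0° / 1.6 = 0.6250.
φ = arccos(0.6250) ≈ 51.3°.

51.3°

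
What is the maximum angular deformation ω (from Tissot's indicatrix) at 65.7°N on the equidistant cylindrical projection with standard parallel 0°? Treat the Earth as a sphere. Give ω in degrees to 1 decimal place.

Plate carrée maps x = Rλ, y = Rφ. The meridian scale is h = 1 and the parallel scale is k = 1/cos φ = sec φ.
At 65.7°: h = 1.000, k = 2.430; principal scales a = 2.430, b = 1.000.
sin(ω/2) = (a − b)/(a + b) = 1.430/3.430 = 0.4169, so ω = 2 arcsin(0.4169) ≈ 49.3°.

49.3°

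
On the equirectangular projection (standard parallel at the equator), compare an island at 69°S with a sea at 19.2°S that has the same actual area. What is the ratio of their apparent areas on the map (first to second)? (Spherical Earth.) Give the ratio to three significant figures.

2.64

In the plate carrée (x = Rλ, y = Rφ), meridians are true-scale (h = 1) and parallels are stretched by k = sec φ.
Areal scale at 69°: h·k = 1.000 × 2.790 = 2.790.
Areal scale at 19.2°: h·k = 1.000 × 1.059 = 1.059.
Ratio = 2.790/1.059 ≈ 2.64.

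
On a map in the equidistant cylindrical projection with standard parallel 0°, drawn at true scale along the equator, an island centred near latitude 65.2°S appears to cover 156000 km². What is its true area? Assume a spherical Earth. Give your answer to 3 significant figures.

65400 km²

Plate carrée maps x = Rλ, y = Rφ. The meridian scale is h = 1 and the parallel scale is k = 1/cos φ = sec φ.
Areal scale = h·k = 1 × sec φ; at 65.2°, h = 1.000, k = 2.384, so h·k = 2.384.
True area = apparent / (areal scale) = 156000 / 2.384 ≈ 65400 km².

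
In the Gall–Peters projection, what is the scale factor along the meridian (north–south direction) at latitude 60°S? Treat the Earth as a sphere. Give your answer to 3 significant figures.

The Gall–Peters projection is cylindrical equal-area with φ₀ = 45°. A cylindrical equal-area projection with standard parallel φ₀ has meridian scale h = cos φ / cos φ₀ and parallel scale k = cos φ₀ / cos φ (so areas are preserved, h·k = 1).
h = cos 60° / cos 45° = 0.5000/0.7071 = 0.7071.

0.707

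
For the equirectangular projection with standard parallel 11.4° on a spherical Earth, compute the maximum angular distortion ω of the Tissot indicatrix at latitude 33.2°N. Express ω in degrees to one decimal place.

The equidistant cylindrical projection with φ₀ = 11.4° has h = 1 (meridians true) and k = cos φ₀ / cos φ along parallels.
At 33.2°: h = 1.000, k = 1.172; principal scales a = 1.172, b = 1.000.
sin(ω/2) = (a − b)/(a + b) = 0.1715/2.172 = 0.07898, so ω = 2 arcsin(0.07898) ≈ 9.1°.

9.1°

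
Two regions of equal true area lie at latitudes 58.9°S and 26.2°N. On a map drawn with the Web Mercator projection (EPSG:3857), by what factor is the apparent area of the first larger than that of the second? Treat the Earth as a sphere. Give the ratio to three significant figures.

Mercator is conformal with k = sec φ, so areal scale = k² = sec²φ.
At 58.9°: sec²(58.9°) = 1/0.5165² = 3.748.
At 26.2°: sec²(26.2°) = 1/0.8973² = 1.242.
Ratio = 3.748/1.242 = cos²(26.2°)/cos²(58.9°) ≈ 3.02.

3.02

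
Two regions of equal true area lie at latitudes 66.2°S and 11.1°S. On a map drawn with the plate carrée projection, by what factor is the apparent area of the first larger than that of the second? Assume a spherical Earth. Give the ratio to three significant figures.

2.43

Plate carrée maps x = Rλ, y = Rφ. The meridian scale is h = 1 and the parallel scale is k = 1/cos φ = sec φ.
Areal scale at 66.2°: h·k = 1.000 × 2.478 = 2.478.
Areal scale at 11.1°: h·k = 1.000 × 1.019 = 1.019.
Ratio = 2.478/1.019 ≈ 2.43.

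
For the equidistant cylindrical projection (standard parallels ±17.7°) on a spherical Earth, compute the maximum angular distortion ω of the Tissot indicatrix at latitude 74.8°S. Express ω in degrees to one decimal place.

69.3°

The equidistant cylindrical projection with φ₀ = 17.7° has h = 1 (meridians true) and k = cos φ₀ / cos φ along parallels.
At 74.8°: h = 1.000, k = 3.633; principal scales a = 3.633, b = 1.000.
sin(ω/2) = (a − b)/(a + b) = 2.633/4.633 = 0.5684, so ω = 2 arcsin(0.5684) ≈ 69.3°.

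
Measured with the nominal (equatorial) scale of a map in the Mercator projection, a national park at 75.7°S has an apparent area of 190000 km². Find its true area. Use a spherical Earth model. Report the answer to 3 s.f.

11600 km²

The Mercator projection is conformal; its linear scale factor is the same in every direction and equals sec φ = 1/cos φ.
Areal scale = k² = sec²φ = 1/cos²(75.7°) = 1/0.2470² = 16.39.
True area = apparent / (areal scale) = 190000 / 16.39 ≈ 11600 km².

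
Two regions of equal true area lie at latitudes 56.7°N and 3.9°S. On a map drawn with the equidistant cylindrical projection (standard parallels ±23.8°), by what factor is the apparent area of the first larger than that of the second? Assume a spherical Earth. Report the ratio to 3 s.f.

1.82

In the equirectangular projection with standard parallel φ₀ = 23.8° (x = Rλ cos φ₀, y = Rφ), meridians are true-scale (h = 1) and the parallel scale is k = cos φ₀ / cos φ.
Areal scale at 56.7°: h·k = 1.000 × 1.667 = 1.667.
Areal scale at 3.9°: h·k = 1.000 × 0.9171 = 0.9171.
Ratio = 1.667/0.9171 ≈ 1.82.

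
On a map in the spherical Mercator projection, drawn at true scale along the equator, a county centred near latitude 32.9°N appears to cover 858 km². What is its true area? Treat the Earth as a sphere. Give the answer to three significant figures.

The Mercator projection is conformal; its linear scale factor is the same in every direction and equals sec φ = 1/cos φ.
Areal scale = k² = sec²φ = 1/cos²(32.9°) = 1/0.8396² = 1.419.
True area = apparent / (areal scale) = 858 / 1.419 ≈ 605 km².

605 km²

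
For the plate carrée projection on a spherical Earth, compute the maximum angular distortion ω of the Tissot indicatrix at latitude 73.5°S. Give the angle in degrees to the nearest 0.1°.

Plate carrée maps x = Rλ, y = Rφ. The meridian scale is h = 1 and the parallel scale is k = 1/cos φ = sec φ.
At 73.5°: h = 1.000, k = 3.521; principal scales a = 3.521, b = 1.000.
sin(ω/2) = (a − b)/(a + b) = 2.521/4.521 = 0.5576, so ω = 2 arcsin(0.5576) ≈ 67.8°.

67.8°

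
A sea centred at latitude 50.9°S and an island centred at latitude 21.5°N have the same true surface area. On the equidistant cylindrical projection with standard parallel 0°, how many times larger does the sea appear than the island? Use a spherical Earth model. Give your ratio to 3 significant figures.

1.48

In the plate carrée (x = Rλ, y = Rφ), meridians are true-scale (h = 1) and parallels are stretched by k = sec φ.
Areal scale at 50.9°: h·k = 1.000 × 1.586 = 1.586.
Areal scale at 21.5°: h·k = 1.000 × 1.075 = 1.075.
Ratio = 1.586/1.075 ≈ 1.48.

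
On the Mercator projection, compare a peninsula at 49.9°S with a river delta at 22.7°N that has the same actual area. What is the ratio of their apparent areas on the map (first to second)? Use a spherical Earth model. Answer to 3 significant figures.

2.05

Mercator is conformal with k = sec φ, so areal scale = k² = sec²φ.
At 49.9°: sec²(49.9°) = 1/0.6441² = 2.410.
At 22.7°: sec²(22.7°) = 1/0.9225² = 1.175.
Ratio = 2.410/1.175 = cos²(22.7°)/cos²(49.9°) ≈ 2.05.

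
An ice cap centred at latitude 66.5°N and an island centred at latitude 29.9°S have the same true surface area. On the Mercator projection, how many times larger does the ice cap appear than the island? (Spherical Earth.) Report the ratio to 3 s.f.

4.73

Mercator is conformal with k = sec φ, so areal scale = k² = sec²φ.
At 66.5°: sec²(66.5°) = 1/0.3987² = 6.289.
At 29.9°: sec²(29.9°) = 1/0.8669² = 1.331.
Ratio = 6.289/1.331 = cos²(29.9°)/cos²(66.5°) ≈ 4.73.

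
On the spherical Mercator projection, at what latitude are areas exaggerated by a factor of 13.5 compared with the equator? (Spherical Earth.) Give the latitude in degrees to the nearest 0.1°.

74.2°

Mercator areal scale is sec²φ.
sec²φ = 13.5  ⇒  cos²φ = 0.07407  ⇒  cos φ = 0.2722.
φ = arccos(0.2722) ≈ 74.2°.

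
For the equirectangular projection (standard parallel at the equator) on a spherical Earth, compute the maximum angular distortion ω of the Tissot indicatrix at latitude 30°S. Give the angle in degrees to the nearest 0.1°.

8.2°

In the plate carrée (x = Rλ, y = Rφ), meridians are true-scale (h = 1) and parallels are stretched by k = sec φ.
At 30°: h = 1.000, k = 1.155; principal scales a = 1.155, b = 1.000.
sin(ω/2) = (a − b)/(a + b) = 0.1547/2.155 = 0.07180, so ω = 2 arcsin(0.07180) ≈ 8.2°.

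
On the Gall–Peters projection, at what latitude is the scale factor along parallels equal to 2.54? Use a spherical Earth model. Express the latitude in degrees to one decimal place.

73.8°

Gall–Peters is a cylindrical equal-area projection with standard parallels at ±45°. A cylindrical equal-area projection with standard parallel φ₀ has meridian scale h = cos φ / cos φ₀ and parallel scale k = cos φ₀ / cos φ (so areas are preserved, h·k = 1).
k = cos φ₀ / cos φ = 2.54  ⇒  cos φ = cos 45° / 2.54 = 0.2784.
φ = arccos(0.2784) ≈ 73.8°.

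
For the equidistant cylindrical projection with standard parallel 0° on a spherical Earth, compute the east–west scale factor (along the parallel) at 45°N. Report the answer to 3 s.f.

In the plate carrée (x = Rλ, y = Rφ), meridians are true-scale (h = 1) and parallels are stretched by k = sec φ.
k = 1/cos 45° = 1/0.7071 = 1.414.

1.41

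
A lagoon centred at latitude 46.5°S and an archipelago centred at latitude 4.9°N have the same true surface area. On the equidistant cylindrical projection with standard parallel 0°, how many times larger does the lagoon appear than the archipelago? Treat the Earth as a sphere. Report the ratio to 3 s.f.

1.45

In the plate carrée (x = Rλ, y = Rφ), meridians are true-scale (h = 1) and parallels are stretched by k = sec φ.
Areal scale at 46.5°: h·k = 1.000 × 1.453 = 1.453.
Areal scale at 4.9°: h·k = 1.000 × 1.004 = 1.004.
Ratio = 1.453/1.004 ≈ 1.45.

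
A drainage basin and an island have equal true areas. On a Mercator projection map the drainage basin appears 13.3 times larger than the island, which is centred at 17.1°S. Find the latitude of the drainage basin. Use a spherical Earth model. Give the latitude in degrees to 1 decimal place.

On Mercator, (apparent₁)/(apparent₂) = sec²φ₁ / sec²φ₂ when true areas are equal.
cos²φ₂ / cos²φ₁ = 13.3  ⇒  cos φ₁ = cos 17.1° / √13.3 = 0.9558/3.647 = 0.2621.
φ₁ = arccos(0.2621) ≈ 74.8°.

74.8°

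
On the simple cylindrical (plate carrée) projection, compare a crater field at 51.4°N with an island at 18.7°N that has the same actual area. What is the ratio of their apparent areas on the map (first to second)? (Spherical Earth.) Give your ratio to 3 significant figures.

Plate carrée maps x = Rλ, y = Rφ. The meridian scale is h = 1 and the parallel scale is k = 1/cos φ = sec φ.
Areal scale at 51.4°: h·k = 1.000 × 1.603 = 1.603.
Areal scale at 18.7°: h·k = 1.000 × 1.056 = 1.056.
Ratio = 1.603/1.056 ≈ 1.52.

1.52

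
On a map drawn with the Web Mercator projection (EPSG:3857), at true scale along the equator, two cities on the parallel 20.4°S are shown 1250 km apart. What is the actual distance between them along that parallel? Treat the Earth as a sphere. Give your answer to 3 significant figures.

1170 km

Mercator is conformal, so the point scale is isotropic: h = k = sec φ = 1/cos φ.
Along the parallel at 20.4°, map distances are exaggerated by k = sec 20.4° = 1.067.
True distance = 1250 / 1.067 = 1250 × cos 20.4° ≈ 1170 km.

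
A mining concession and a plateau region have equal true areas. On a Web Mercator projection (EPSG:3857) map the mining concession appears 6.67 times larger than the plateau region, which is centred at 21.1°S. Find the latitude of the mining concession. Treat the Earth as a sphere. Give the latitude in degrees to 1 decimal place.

For equal true areas on Mercator, apparent areas scale as sec²φ, so the ratio is cos²φ₂ / cos²φ₁.
cos²φ₂ / cos²φ₁ = 6.67  ⇒  cos φ₁ = cos 21.1° / √6.67 = 0.9330/2.583 = 0.3612.
φ₁ = arccos(0.3612) ≈ 68.8°.

68.8°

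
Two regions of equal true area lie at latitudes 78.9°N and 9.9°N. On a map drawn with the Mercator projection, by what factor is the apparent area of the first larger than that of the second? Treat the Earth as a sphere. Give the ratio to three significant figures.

26.2

On Mercator, area is exaggerated by sec²φ = 1/cos²φ.
At 78.9°: sec²(78.9°) = 1/0.1925² = 26.98.
At 9.9°: sec²(9.9°) = 1/0.9851² = 1.030.
Ratio = 26.98/1.030 = cos²(9.9°)/cos²(78.9°) ≈ 26.2.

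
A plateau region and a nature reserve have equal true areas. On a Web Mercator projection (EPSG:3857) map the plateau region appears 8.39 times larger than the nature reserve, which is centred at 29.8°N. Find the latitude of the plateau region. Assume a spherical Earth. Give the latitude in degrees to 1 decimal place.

72.6°

Mercator areal scale is sec²φ, so apparent-area ratio = sec²φ₁ / sec²φ₂ = cos²φ₂ / cos²φ₁.
cos²φ₂ / cos²φ₁ = 8.39  ⇒  cos φ₁ = cos 29.8° / √8.39 = 0.8678/2.897 = 0.2996.
φ₁ = arccos(0.2996) ≈ 72.6°.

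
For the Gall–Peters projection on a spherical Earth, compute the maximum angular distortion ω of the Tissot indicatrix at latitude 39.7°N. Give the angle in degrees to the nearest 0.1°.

Gall–Peters is a cylindrical equal-area projection with standard parallels at ±45°. For cylindrical equal-area with standard parallel φ₀, h = cos φ / cos φ₀ and k = cos φ₀ / cos φ, so h·k = 1.
At 39.7°: h = 1.088, k = 0.9190; principal scales a = 1.088, b = 0.9190.
sin(ω/2) = (a − b)/(a + b) = 0.1691/2.007 = 0.08423, so ω = 2 arcsin(0.08423) ≈ 9.7°.

9.7°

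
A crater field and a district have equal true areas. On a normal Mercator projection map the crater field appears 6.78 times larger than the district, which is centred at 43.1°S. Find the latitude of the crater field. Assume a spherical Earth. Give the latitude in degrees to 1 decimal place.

On Mercator, (apparent₁)/(apparent₂) = sec²φ₁ / sec²φ₂ when true areas are equal.
cos²φ₂ / cos²φ₁ = 6.78  ⇒  cos φ₁ = cos 43.1° / √6.78 = 0.7302/2.604 = 0.2804.
φ₁ = arccos(0.2804) ≈ 73.7°.

73.7°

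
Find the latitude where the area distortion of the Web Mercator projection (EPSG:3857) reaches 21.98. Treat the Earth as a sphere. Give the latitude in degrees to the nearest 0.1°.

Mercator areal scale is sec²φ.
sec²φ = 21.98  ⇒  cos²φ = 0.04550  ⇒  cos φ = 0.2133.
φ = arccos(0.2133) ≈ 77.7°.

77.7°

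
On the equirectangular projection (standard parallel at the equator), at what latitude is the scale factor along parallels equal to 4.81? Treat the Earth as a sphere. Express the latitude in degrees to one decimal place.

Plate carrée: h = 1, k = sec φ along parallels.
sec φ = 4.81  ⇒  cos φ = 0.2079  ⇒  φ ≈ 78.0°.

78.0°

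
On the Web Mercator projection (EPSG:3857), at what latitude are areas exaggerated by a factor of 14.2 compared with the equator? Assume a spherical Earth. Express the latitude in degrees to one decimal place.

74.6°

Mercator areal scale is sec²φ.
sec²φ = 14.2  ⇒  cos²φ = 0.07042  ⇒  cos φ = 0.2654.
φ = arccos(0.2654) ≈ 74.6°.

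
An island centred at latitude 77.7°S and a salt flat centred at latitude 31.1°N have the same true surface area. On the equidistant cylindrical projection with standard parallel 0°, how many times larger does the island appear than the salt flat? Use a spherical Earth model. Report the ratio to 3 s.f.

4.02

For the equirectangular projection with φ₀ = 0 (plate carrée), h = 1 along meridians and k = sec φ along parallels.
Areal scale at 77.7°: h·k = 1.000 × 4.694 = 4.694.
Areal scale at 31.1°: h·k = 1.000 × 1.168 = 1.168.
Ratio = 4.694/1.168 ≈ 4.02.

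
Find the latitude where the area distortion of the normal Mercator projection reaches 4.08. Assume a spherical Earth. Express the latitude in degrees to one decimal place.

Mercator areal scale is sec²φ.
sec²φ = 4.08  ⇒  cos²φ = 0.2451  ⇒  cos φ = 0.4951.
φ = arccos(0.4951) ≈ 60.3°.

60.3°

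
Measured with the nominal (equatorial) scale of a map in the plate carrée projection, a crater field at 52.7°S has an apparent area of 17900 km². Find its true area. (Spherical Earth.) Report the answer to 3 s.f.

10800 km²

For the equirectangular projection with φ₀ = 0 (plate carrée), h = 1 along meridians and k = sec φ along parallels.
Areal scale = h·k = 1 × sec φ; at 52.7°, h = 1.000, k = 1.650, so h·k = 1.650.
True area = apparent / (areal scale) = 17900 / 1.650 ≈ 10800 km².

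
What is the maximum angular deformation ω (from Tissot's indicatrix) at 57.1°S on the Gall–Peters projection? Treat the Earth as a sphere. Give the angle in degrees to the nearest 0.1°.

The Gall–Peters projection is cylindrical equal-area with φ₀ = 45°. Cylindrical equal-area (φ₀ = 45°): h = cos φ / cos 45° along meridians, k = cos 45° / cos φ along parallels; h·k = 1.
At 57.1°: h = 0.7682, k = 1.302; principal scales a = 1.302, b = 0.7682.
sin(ω/2) = (a − b)/(a + b) = 0.5336/2.070 = 0.2578, so ω = 2 arcsin(0.2578) ≈ 29.9°.

29.9°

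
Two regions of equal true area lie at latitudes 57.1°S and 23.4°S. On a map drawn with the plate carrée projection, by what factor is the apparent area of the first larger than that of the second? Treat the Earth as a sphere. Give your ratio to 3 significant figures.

1.69

For the equirectangular projection with φ₀ = 0 (plate carrée), h = 1 along meridians and k = sec φ along parallels.
Areal scale at 57.1°: h·k = 1.000 × 1.841 = 1.841.
Areal scale at 23.4°: h·k = 1.000 × 1.090 = 1.090.
Ratio = 1.841/1.090 ≈ 1.69.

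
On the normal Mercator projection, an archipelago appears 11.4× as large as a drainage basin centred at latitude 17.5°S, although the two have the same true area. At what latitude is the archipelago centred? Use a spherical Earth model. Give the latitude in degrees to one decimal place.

73.6°

On Mercator, (apparent₁)/(apparent₂) = sec²φ₁ / sec²φ₂ when true areas are equal.
cos²φ₂ / cos²φ₁ = 11.4  ⇒  cos φ₁ = cos 17.5° / √11.4 = 0.9537/3.376 = 0.2825.
φ₁ = arccos(0.2825) ≈ 73.6°.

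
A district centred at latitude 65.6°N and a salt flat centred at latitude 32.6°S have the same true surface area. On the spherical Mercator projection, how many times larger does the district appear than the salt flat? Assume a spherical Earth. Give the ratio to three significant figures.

4.16

On Mercator, area is exaggerated by sec²φ = 1/cos²φ.
At 65.6°: sec²(65.6°) = 1/0.4131² = 5.860.
At 32.6°: sec²(32.6°) = 1/0.8425² = 1.409.
Ratio = 5.860/1.409 = cos²(32.6°)/cos²(65.6°) ≈ 4.16.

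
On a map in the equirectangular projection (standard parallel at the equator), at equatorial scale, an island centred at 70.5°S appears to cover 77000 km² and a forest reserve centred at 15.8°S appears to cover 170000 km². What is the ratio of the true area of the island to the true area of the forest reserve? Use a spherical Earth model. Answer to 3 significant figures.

0.157

On the plate carrée, areal scale = h·k = 1 × sec φ, so true area = apparent × cos φ.
True area of island: 77000 × cos(70.5°) = 77000 × 0.3338 = 25700 km².
True area of forest reserve: 170000 × cos(15.8°) = 170000 × 0.9622 = 163600 km².
Ratio = 25700 / 163600 ≈ 0.157.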